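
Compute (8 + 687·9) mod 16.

687·9 = 6183.
Dividing 6183 by 16 gives quotient 386 and remainder 7.
(8 + 7) mod 16 = 15.

15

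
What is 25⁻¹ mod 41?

23

41 = 1·25 + 16
25 = 1·16 + 9
16 = 1·9 + 7
9 = 1·7 + 2
7 = 3·2 + 1
2 = 2·1 + 0
Back-substituting gives 25·23 ≡ 1 (mod 41).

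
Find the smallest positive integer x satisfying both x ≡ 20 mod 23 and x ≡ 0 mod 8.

x ≡ 0 (mod 8) gives x ∈ {0, 8, 16, 24, 32, 40, 48, 56, …}.
The first of these with x mod 23 = 20 is 112.

112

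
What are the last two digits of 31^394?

21

By repeated squaring mod 100: 31^1≡31, 31^2≡61, 31^4≡21, 31^8≡41, 31^16≡81, 31^32≡61, 31^64≡21, 31^128≡41, 31^256≡81.
394 = 2 + 8 + 128 + 256, so 31^394 ≡ 61·41·41·81 ≡ 21 (mod 100).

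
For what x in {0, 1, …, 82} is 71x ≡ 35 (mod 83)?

4

71⁻¹ ≡ 76 (mod 83) because 71·76 = 5396 = 65·83 + 1.
So x ≡ 76·35 = 2660 ≡ 4 (mod 83).
Check: 71·4 = 284 = 3·83 + 35.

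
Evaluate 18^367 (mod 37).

13

By repeated squaring mod 37: 18^1≡18, 18^2≡28, 18^4≡7, 18^8≡12, 18^16≡33, 18^32≡16, 18^64≡34, 18^128≡9, 18^256≡7.
Since 367 = 1 + 2 + 4 + 8 + 32 + 64 + 256 in binary, 18^367 ≡ 18·28·7·12·16·34·7 ≡ 13 (mod 37).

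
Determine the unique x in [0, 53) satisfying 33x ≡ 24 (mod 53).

33⁻¹ ≡ 45 (mod 53) because 33·45 = 1485 = 28·53 + 1.
Multiplying both sides by 45: x ≡ 45·24 = 1080 ≡ 20 (mod 53).

20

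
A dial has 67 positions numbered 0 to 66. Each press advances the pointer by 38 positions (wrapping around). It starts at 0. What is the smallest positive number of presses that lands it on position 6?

38⁻¹ ≡ 30 (mod 67) because 38·30 = 1140 = 17·67 + 1.
So x ≡ 30·6 = 180 ≡ 46 (mod 67).

46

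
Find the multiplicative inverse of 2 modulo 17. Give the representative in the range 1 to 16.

2·9 = 18 = 1·17 + 1, so 2⁻¹ ≡ 9 (mod 17).

9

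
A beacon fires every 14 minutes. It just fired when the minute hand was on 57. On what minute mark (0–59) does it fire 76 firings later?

76·14 = 1064.
1064 mod 60 = 44 (since 17·60 = 1020).
(57 + 44) mod 60 = 41.

41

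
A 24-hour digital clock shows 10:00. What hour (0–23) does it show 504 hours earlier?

10

504 − 21·24 = 0, so 504 ≡ 0 (mod 24).
(10 − 0) mod 24 = 10.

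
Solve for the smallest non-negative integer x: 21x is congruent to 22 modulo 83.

21⁻¹ ≡ 4 (mod 83) because 21·4 = 84 = 1·83 + 1.
Multiplying both sides by 4: x ≡ 4·22 = 88 ≡ 5 (mod 83).

5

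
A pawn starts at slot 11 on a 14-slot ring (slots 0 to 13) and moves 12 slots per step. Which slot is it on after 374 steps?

5

374·12 = 4488.
4488 = 320·14 + 8, so 4488 mod 14 = 8.
(11 + 8) mod 14 = 5.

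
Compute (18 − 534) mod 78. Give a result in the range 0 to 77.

30

534 = 6·78 + 66, so 534 mod 78 = 66.
(18 − 66) mod 78 = 30.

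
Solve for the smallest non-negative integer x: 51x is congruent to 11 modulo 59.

The inverse of 51 mod 59 is 22 (since 51·22 = 1122 ≡ 1).
Multiplying both sides by 22: x ≡ 22·11 = 242 ≡ 6 (mod 59).
Check: 51·6 = 306 = 5·59 + 11.

6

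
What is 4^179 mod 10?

4

The units digit of 4^n cycles with period 2: 4, 6, …
179 mod 2 = 1, so the last digit matches 4^1 = 4.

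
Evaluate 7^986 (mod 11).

Square-and-reduce mod 11: 7^1≡7, 7^2≡5, 7^4≡3, 7^8≡9, 7^16≡4, 7^32≡5, 7^64≡3, 7^128≡9, 7^256≡4, 7^512≡5.
986 = 2 + 8 + 16 + 64 + 128 + 256 + 512, so 7^986 ≡ 5·9·4·3·9·4·5 ≡ 4 (mod 11).

4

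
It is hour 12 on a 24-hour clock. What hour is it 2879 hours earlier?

13

2879 mod 24 = 23 (since 119·24 = 2856).
(12 − 23) mod 24 = 13.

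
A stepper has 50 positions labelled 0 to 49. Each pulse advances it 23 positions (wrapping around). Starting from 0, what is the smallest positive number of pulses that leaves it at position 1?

37

23·37 = 851 = 17·50 + 1, so 23⁻¹ ≡ 37 (mod 50).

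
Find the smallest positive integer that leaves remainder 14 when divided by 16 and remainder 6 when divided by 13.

110

x ≡ 6 (mod 13) gives x ∈ {6, 19, 32, 45, 58, 71, 84, 97, …}.
The first of these with x mod 16 = 14 is 110.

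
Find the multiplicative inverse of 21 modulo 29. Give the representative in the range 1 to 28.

29 = 1·21 + 8
21 = 2·8 + 5
8 = 1·5 + 3
5 = 1·3 + 2
3 = 1·2 + 1
2 = 2·1 + 0
Back-substituting gives 21·18 ≡ 1 (mod 29).

18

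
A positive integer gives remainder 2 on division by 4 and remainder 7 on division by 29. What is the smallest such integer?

94

Since 29·1 ≡ 1 (mod 4), take x = 7 + 29·((2−7)·1 mod 4) = 7 + 29·3 = 94.
Check: 94 mod 4 = 2, 94 mod 29 = 7.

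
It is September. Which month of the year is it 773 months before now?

April

773 mod 12 = 5 (since 64·12 = 768).
September − 5 months → April.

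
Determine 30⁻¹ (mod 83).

30·36 = 1080 = 13·83 + 1, so 30⁻¹ ≡ 36 (mod 83).

36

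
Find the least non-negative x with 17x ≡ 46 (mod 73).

7

17⁻¹ ≡ 43 (mod 73) because 17·43 = 731 = 10·73 + 1.
Multiplying both sides by 43: x ≡ 43·46 = 1978 ≡ 7 (mod 73).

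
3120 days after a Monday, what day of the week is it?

3120 − 445·7 = 5, so 3120 ≡ 5 (mod 7).
Monday + 5 days → Saturday.

Saturday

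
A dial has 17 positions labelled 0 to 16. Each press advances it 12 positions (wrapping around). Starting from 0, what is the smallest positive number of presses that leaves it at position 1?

12·10 = 120 = 7·17 + 1, so 12⁻¹ ≡ 10 (mod 17).

10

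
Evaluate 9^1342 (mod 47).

32

Square-and-reduce mod 47: 9^1≡9, 9^2≡34, 9^4≡28, 9^8≡32, 9^16≡37, 9^32≡6, 9^64≡36, 9^128≡27, 9^256≡24, 9^512≡12, 9^1024≡3.
1342 = 2 + 4 + 8 + 16 + 32 + 256 + 1024, so 9^1342 ≡ 34·28·32·37·6·24·3 ≡ 32 (mod 47).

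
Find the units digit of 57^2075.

3

Last digits of 7^n: 7, 9, 3, 1 (period 4).
2075 mod 4 = 3, so the last digit matches 7^3 = 3.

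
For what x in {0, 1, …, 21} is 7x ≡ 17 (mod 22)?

15

The inverse of 7 mod 22 is 19 (since 7·19 = 133 ≡ 1).
So x ≡ 19·17 = 323 ≡ 15 (mod 22).
Check: 7·15 = 105 = 4·22 + 17.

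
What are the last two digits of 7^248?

Successive squares of 7 mod 100: 7^1≡7, 7^2≡49, 7^4≡1, 7^8≡1, 7^16≡1, 7^32≡1, 7^64≡1, 7^128≡1.
Since 248 = 8 + 16 + 32 + 64 + 128 in binary, 7^248 ≡ 1·1·1·1·1 ≡ 1 (mod 100).

01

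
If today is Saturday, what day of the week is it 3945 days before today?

Tuesday

Dividing 3945 by 7 gives quotient 563 and remainder 4.
Saturday − 4 days → Tuesday.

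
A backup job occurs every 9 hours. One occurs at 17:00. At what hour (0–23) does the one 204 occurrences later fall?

5

204·9 = 1836.
1836 = 76·24 + 12, so 1836 mod 24 = 12.
(17 + 12) mod 24 = 5.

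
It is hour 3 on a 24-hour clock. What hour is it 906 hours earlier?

9

906 mod 24 = 18 (since 37·24 = 888).
(3 − 18) mod 24 = 9.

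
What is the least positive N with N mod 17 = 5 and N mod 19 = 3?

Since 19·9 ≡ 1 (mod 17), take x = 3 + 19·((5−3)·9 mod 17) = 3 + 19·1 = 22.
Check: 22 mod 17 = 5, 22 mod 19 = 3.

22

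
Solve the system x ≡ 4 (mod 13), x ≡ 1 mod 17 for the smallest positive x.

69

x ≡ 4 (mod 13) gives x ∈ {4, 17, 30, 43, 56, 69}.
The first of these with x mod 17 = 1 is 69.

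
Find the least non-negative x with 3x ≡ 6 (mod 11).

3⁻¹ ≡ 4 (mod 11) because 3·4 = 12 = 1·11 + 1.
Multiplying both sides by 4: x ≡ 4·6 = 24 ≡ 2 (mod 11).

2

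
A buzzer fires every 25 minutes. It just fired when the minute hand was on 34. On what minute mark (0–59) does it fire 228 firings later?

228·25 = 5700.
5700 = 95·60 + 0, so 5700 mod 60 = 0.
(34 + 0) mod 60 = 34.

34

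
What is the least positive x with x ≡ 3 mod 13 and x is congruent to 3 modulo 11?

3

Since 11·6 ≡ 1 (mod 13), take x = 3 + 11·((3−3)·6 mod 13) = 3 + 11·0 = 3.
Check: 3 mod 13 = 3, 3 mod 11 = 3.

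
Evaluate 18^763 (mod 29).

By repeated squaring mod 29: 18^1≡18, 18^2≡5, 18^4≡25, 18^8≡16, 18^16≡24, 18^32≡25, 18^64≡16, 18^128≡24, 18^256≡25, 18^512≡16.
Since 763 = 1 + 2 + 8 + 16 + 32 + 64 + 128 + 512 in binary, 18^763 ≡ 18·5·16·24·25·16·24·16 ≡ 17 (mod 29).

17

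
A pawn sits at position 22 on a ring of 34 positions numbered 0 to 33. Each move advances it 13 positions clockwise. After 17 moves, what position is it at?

5

17·13 = 221.
221 mod 34 = 17 (since 6·34 = 204).
(22 + 17) mod 34 = 5.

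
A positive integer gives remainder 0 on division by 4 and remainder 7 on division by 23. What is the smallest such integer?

76

x ≡ 0 (mod 4) gives x ∈ {0, 4, 8, 12, 16, 20, 24, 28, …}.
The first of these with x mod 23 = 7 is 76.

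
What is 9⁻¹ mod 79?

44

9·44 = 396 = 5·79 + 1, so 9⁻¹ ≡ 44 (mod 79).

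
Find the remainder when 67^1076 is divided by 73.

4

Successive squares of 67 mod 73: 67^1≡67, 67^2≡36, 67^4≡55, 67^8≡32, 67^16≡2, 67^32≡4, 67^64≡16, 67^128≡37, 67^256≡55, 67^512≡32, 67^1024≡2.
Since 1076 = 4 + 16 + 32 + 1024 in binary, 67^1076 ≡ 55·2·4·2 ≡ 4 (mod 73).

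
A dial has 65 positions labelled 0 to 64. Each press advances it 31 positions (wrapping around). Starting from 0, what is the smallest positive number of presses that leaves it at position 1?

31·21 = 651 = 10·65 + 1, so 31⁻¹ ≡ 21 (mod 65).

21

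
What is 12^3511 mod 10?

8

Last digits of 2^n: 2, 4, 8, 6 (period 4).
3511 leaves remainder 3 on division by 4, so 12^3511 ends in 8.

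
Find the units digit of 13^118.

Last digits of 3^n: 3, 9, 7, 1 (period 4).
118 mod 4 = 2, so the last digit matches 3^2 = 9.

9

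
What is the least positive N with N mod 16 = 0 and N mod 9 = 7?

16

x ≡ 7 (mod 9) gives x ∈ {7, 16}.
The first of these with x mod 16 = 0 is 16.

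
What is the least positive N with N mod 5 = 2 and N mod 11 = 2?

2

x ≡ 2 (mod 5) gives x ∈ {2}.
The first of these with x mod 11 = 2 is 2.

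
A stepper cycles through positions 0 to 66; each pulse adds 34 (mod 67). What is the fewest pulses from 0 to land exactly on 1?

2

67 = 1·34 + 33
34 = 1·33 + 1
33 = 33·1 + 0
Back-substituting gives 34·2 ≡ 1 (mod 67).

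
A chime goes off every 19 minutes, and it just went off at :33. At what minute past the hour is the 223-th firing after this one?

10

223·19 = 4237.
Dividing 4237 by 60 gives quotient 70 and remainder 37.
(33 + 37) mod 60 = 10.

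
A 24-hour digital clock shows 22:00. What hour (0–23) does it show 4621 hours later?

4621 = 192·24 + 13, so 4621 mod 24 = 13.
(22 + 13) mod 24 = 11.

11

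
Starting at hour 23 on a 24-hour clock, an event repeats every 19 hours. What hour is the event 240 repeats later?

23

240·19 = 4560.
4560 = 190·24 + 0, so 4560 mod 24 = 0.
(23 + 0) mod 24 = 23.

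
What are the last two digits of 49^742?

01

By repeated squaring mod 100: 49^1≡49, 49^2≡1, 49^4≡1, 49^8≡1, 49^16≡1, 49^32≡1, 49^64≡1, 49^128≡1, 49^256≡1, 49^512≡1.
Since 742 = 2 + 4 + 32 + 64 + 128 + 512 in binary, 49^742 ≡ 1·1·1·1·1·1 ≡ 1 (mod 100).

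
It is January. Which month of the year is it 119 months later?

119 mod 12 = 11 (since 9·12 = 108).
January + 11 months → December.

December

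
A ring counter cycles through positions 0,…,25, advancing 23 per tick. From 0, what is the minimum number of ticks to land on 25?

23⁻¹ ≡ 17 (mod 26) because 23·17 = 391 = 15·26 + 1.
Multiplying both sides by 17: x ≡ 17·25 = 425 ≡ 9 (mod 26).

9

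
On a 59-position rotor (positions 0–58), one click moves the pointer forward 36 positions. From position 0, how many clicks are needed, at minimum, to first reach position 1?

59 = 1·36 + 23
36 = 1·23 + 13
23 = 1·13 + 10
13 = 1·10 + 3
10 = 3·3 + 1
3 = 3·1 + 0
Back-substituting gives 36·41 ≡ 1 (mod 59).

41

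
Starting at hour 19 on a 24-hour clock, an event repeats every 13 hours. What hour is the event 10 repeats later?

10·13 = 130.
Dividing 130 by 24 gives quotient 5 and remainder 10.
(19 + 10) mod 24 = 5.

5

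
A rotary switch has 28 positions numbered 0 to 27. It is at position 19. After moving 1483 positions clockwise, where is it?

18

1483 − 52·28 = 27, so 1483 ≡ 27 (mod 28).
(19 + 27) mod 28 = 18.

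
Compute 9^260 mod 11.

1

Successive squares of 9 mod 11: 9^1≡9, 9^2≡4, 9^4≡5, 9^8≡3, 9^16≡9, 9^32≡4, 9^64≡5, 9^128≡3, 9^256≡9.
260 = 4 + 256, so 9^260 ≡ 5·9 ≡ 1 (mod 11).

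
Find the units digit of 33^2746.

9

Last digits of 3^n: 3, 9, 7, 1 (period 4).
2746 mod 4 = 2, so the last digit matches 3^2 = 9.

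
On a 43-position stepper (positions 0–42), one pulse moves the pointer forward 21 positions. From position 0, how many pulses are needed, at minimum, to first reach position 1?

41

21·41 = 861 = 20·43 + 1, so 21⁻¹ ≡ 41 (mod 43).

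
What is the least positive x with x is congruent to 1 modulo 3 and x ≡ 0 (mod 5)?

10

x ≡ 1 (mod 3) gives x ∈ {1, 4, 7, 10}.
The first of these with x mod 5 = 0 is 10.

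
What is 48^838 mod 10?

The units digit of 48^n cycles with period 4: 8, 4, 2, 6, …
838 leaves remainder 2 on division by 4, so 48^838 ends in 4.

4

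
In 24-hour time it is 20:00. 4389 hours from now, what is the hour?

Dividing 4389 by 24 gives quotient 182 and remainder 21.
(20 + 21) mod 24 = 17.

17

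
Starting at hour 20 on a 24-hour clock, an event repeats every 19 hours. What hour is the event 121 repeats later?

15

121·19 = 2299.
2299 mod 24 = 19 (since 95·24 = 2280).
(20 + 19) mod 24 = 15.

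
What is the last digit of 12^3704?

Powers of 2 mod 10 repeat with period 4: 2, 4, 8, 6.
3704 mod 4 = 0, so the last digit matches 2^4 = 6.

6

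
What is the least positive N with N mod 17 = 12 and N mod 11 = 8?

Since 11·14 ≡ 1 (mod 17), take x = 8 + 11·((12−8)·14 mod 17) = 8 + 11·5 = 63.
Check: 63 mod 17 = 12, 63 mod 11 = 8.

63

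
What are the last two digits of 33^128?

41

Square-and-reduce mod 100: 33^1≡33, 33^2≡89, 33^4≡21, 33^8≡41, 33^16≡81, 33^32≡61, 33^64≡21, 33^128≡41.
Since 128 = 128 in binary, 33^128 ≡ 41 ≡ 41 (mod 100).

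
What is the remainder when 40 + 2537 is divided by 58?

25

2537 mod 58 = 43 (since 43·58 = 2494).
(40 + 43) mod 58 = 25.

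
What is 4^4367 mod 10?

4

The units digit of 4^n cycles with period 2: 4, 6, …
4367 mod 2 = 1, so the last digit matches 4^1 = 4.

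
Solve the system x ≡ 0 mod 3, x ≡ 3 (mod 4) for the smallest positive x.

Since 4·1 ≡ 1 (mod 3), take x = 3 + 4·((0−3)·1 mod 3) = 3 + 4·0 = 3.
Check: 3 mod 3 = 0, 3 mod 4 = 3.

3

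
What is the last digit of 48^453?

8

The units digit of 48^n cycles with period 4: 8, 4, 2, 6, …
453 mod 4 = 1, so the last digit matches 8^1 = 8.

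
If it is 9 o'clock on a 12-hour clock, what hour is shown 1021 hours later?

Dividing 1021 by 12 gives quotient 85 and remainder 1.
9 + 1 → 10 on a 12-hour dial.

10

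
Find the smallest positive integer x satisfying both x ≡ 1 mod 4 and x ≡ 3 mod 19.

41

x ≡ 1 (mod 4) gives x ∈ {1, 5, 9, 13, 17, 21, 25, 29, …}.
The first of these with x mod 19 = 3 is 41.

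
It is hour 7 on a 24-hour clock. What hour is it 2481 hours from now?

2481 mod 24 = 9 (since 103·24 = 2472).
(7 + 9) mod 24 = 16.

16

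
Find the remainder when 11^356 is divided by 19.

Successive squares of 11 mod 19: 11^1≡11, 11^2≡7, 11^4≡11, 11^8≡7, 11^16≡11, 11^32≡7, 11^64≡11, 11^128≡7, 11^256≡11.
356 = 4 + 32 + 64 + 256, so 11^356 ≡ 11·7·11·11 ≡ 7 (mod 19).

7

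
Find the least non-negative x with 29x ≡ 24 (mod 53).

52

29⁻¹ ≡ 11 (mod 53) because 29·11 = 319 = 6·53 + 1.
Multiplying both sides by 11: x ≡ 11·24 = 264 ≡ 52 (mod 53).
Check: 29·52 = 1508 = 28·53 + 24.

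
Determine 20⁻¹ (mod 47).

40

20·40 = 800 = 17·47 + 1, so 20⁻¹ ≡ 40 (mod 47).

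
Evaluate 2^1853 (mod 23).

9

Square-and-reduce mod 23: 2^1≡2, 2^2≡4, 2^4≡16, 2^8≡3, 2^16≡9, 2^32≡12, 2^64≡6, 2^128≡13, 2^256≡8, 2^512≡18, 2^1024≡2.
1853 = 1 + 4 + 8 + 16 + 32 + 256 + 512 + 1024, so 2^1853 ≡ 2·16·3·9·12·8·18·2 ≡ 9 (mod 23).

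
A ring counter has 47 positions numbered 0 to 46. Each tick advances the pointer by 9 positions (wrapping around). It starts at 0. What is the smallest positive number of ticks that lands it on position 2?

42

9⁻¹ ≡ 21 (mod 47) because 9·21 = 189 = 4·47 + 1.
Multiplying both sides by 21: x ≡ 21·2 = 42 ≡ 42 (mod 47).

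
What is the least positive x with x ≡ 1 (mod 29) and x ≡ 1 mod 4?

1

Since 4·22 ≡ 1 (mod 29), take x = 1 + 4·((1−1)·22 mod 29) = 1 + 4·0 = 1.
Check: 1 mod 29 = 1, 1 mod 4 = 1.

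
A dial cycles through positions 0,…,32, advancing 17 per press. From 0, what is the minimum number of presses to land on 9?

17⁻¹ ≡ 2 (mod 33) because 17·2 = 34 = 1·33 + 1.
Multiplying both sides by 2: x ≡ 2·9 = 18 ≡ 18 (mod 33).

18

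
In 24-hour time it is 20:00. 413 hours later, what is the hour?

1

Dividing 413 by 24 gives quotient 17 and remainder 5.
(20 + 5) mod 24 = 1.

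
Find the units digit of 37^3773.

Last digits of 7^n: 7, 9, 3, 1 (period 4).
3773 mod 4 = 1, so the last digit matches 7^1 = 7.

7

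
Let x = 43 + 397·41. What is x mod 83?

397·41 = 16277.
16277 mod 83 = 9 (since 196·83 = 16268).
(43 + 9) mod 83 = 52.

52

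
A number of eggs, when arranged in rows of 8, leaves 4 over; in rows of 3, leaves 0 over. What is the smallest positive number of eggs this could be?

12

x ≡ 0 (mod 3) gives x ∈ {0, 3, 6, 9, 12}.
The first of these with x mod 8 = 4 is 12.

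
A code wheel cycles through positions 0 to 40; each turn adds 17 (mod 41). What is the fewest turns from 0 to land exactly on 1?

29

41 = 2·17 + 7
17 = 2·7 + 3
7 = 2·3 + 1
3 = 3·1 + 0
Back-substituting gives 17·29 ≡ 1 (mod 41).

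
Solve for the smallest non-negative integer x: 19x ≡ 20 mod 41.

14

19⁻¹ ≡ 13 (mod 41) because 19·13 = 247 = 6·41 + 1.
So x ≡ 13·20 = 260 ≡ 14 (mod 41).
Check: 19·14 = 266 = 6·41 + 20.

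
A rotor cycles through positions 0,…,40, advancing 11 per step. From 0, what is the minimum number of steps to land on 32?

29

The inverse of 11 mod 41 is 15 (since 11·15 = 165 ≡ 1).
Multiplying both sides by 15: x ≡ 15·32 = 480 ≡ 29 (mod 41).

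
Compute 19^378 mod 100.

41

By repeated squaring mod 100: 19^1≡19, 19^2≡61, 19^4≡21, 19^8≡41, 19^16≡81, 19^32≡61, 19^64≡21, 19^128≡41, 19^256≡81.
Since 378 = 2 + 8 + 16 + 32 + 64 + 256 in binary, 19^378 ≡ 61·41·81·61·21·81 ≡ 41 (mod 100).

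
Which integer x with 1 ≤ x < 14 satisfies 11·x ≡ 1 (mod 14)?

9

14 = 1·11 + 3
11 = 3·3 + 2
3 = 1·2 + 1
2 = 2·1 + 0
Back-substituting gives 11·9 ≡ 1 (mod 14).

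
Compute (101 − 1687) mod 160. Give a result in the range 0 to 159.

14

Dividing 1687 by 160 gives quotient 10 and remainder 87.
(101 − 87) mod 160 = 14.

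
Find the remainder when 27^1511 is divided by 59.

Square-and-reduce mod 59: 27^1≡27, 27^2≡21, 27^4≡28, 27^8≡17, 27^16≡53, 27^32≡36, 27^64≡57, 27^128≡4, 27^256≡16, 27^512≡20, 27^1024≡46.
1511 = 1 + 2 + 4 + 32 + 64 + 128 + 256 + 1024, so 27^1511 ≡ 27·21·28·36·57·4·16·46 ≡ 36 (mod 59).

36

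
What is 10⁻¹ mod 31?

28

10·28 = 280 = 9·31 + 1, so 10⁻¹ ≡ 28 (mod 31).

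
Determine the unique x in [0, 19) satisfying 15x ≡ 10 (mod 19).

The inverse of 15 mod 19 is 14 (since 15·14 = 210 ≡ 1).
So x ≡ 14·10 = 140 ≡ 7 (mod 19).

7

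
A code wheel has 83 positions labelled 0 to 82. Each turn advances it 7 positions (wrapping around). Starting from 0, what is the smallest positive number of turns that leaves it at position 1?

12

83 = 11·7 + 6
7 = 1·6 + 1
6 = 6·1 + 0
Back-substituting gives 7·12 ≡ 1 (mod 83).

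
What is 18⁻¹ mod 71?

4

71 = 3·18 + 17
18 = 1·17 + 1
17 = 17·1 + 0
Back-substituting gives 18·4 ≡ 1 (mod 71).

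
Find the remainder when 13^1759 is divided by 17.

By repeated squaring mod 17: 13^1≡13, 13^2≡16, 13^4≡1, 13^8≡1, 13^16≡1, 13^32≡1, 13^64≡1, 13^128≡1, 13^256≡1, 13^512≡1, 13^1024≡1.
Since 1759 = 1 + 2 + 4 + 8 + 16 + 64 + 128 + 512 + 1024 in binary, 13^1759 ≡ 13·16·1·1·1·1·1·1·1 ≡ 4 (mod 17).

4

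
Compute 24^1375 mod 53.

47

Square-and-reduce mod 53: 24^1≡24, 24^2≡46, 24^4≡49, 24^8≡16, 24^16≡44, 24^32≡28, 24^64≡42, 24^128≡15, 24^256≡13, 24^512≡10, 24^1024≡47.
1375 = 1 + 2 + 4 + 8 + 16 + 64 + 256 + 1024, so 24^1375 ≡ 24·46·49·16·44·42·13·47 ≡ 47 (mod 53).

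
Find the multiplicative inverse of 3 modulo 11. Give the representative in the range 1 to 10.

4

11 = 3·3 + 2
3 = 1·2 + 1
2 = 2·1 + 0
Back-substituting gives 3·4 ≡ 1 (mod 11).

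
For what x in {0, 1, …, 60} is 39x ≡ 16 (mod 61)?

39⁻¹ ≡ 36 (mod 61) because 39·36 = 1404 = 23·61 + 1.
Multiplying both sides by 36: x ≡ 36·16 = 576 ≡ 27 (mod 61).
Check: 39·27 = 1053 = 17·61 + 16.

27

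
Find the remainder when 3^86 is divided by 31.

18

Square-and-reduce mod 31: 3^1≡3, 3^2≡9, 3^4≡19, 3^8≡20, 3^16≡28, 3^32≡9, 3^64≡19.
86 = 2 + 4 + 16 + 64, so 3^86 ≡ 9·19·28·19 ≡ 18 (mod 31).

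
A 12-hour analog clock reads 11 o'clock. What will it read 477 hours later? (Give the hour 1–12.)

8

477 mod 12 = 9 (since 39·12 = 468).
11 + 9 → 8 on a 12-hour dial.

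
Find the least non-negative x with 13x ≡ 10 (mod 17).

6

13⁻¹ ≡ 4 (mod 17) because 13·4 = 52 = 3·17 + 1.
So x ≡ 4·10 = 40 ≡ 6 (mod 17).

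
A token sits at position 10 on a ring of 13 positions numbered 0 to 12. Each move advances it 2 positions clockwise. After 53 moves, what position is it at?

12

53·2 = 106.
106 = 8·13 + 2, so 106 mod 13 = 2.
(10 + 2) mod 13 = 12.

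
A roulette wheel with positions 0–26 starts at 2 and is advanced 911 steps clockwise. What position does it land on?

22

911 mod 27 = 20 (since 33·27 = 891).
(2 + 20) mod 27 = 22.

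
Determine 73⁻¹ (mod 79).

13

79 = 1·73 + 6
73 = 12·6 + 1
6 = 6·1 + 0
Back-substituting gives 73·13 ≡ 1 (mod 79).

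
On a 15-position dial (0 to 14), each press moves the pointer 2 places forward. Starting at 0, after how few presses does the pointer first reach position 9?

The inverse of 2 mod 15 is 8 (since 2·8 = 16 ≡ 1).
So x ≡ 8·9 = 72 ≡ 12 (mod 15).

12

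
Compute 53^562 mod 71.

40

By repeated squaring mod 71: 53^1≡53, 53^2≡40, 53^4≡38, 53^8≡24, 53^16≡8, 53^32≡64, 53^64≡49, 53^128≡58, 53^256≡27, 53^512≡19.
562 = 2 + 16 + 32 + 512, so 53^562 ≡ 40·8·64·19 ≡ 40 (mod 71).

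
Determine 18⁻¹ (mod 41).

41 = 2·18 + 5
18 = 3·5 + 3
5 = 1·3 + 2
3 = 1·2 + 1
2 = 2·1 + 0
Back-substituting gives 18·16 ≡ 1 (mod 41).

16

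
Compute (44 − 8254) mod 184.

70

Dividing 8254 by 184 gives quotient 44 and remainder 158.
(44 − 158) mod 184 = 70.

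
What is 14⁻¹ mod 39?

39 = 2·14 + 11
14 = 1·11 + 3
11 = 3·3 + 2
3 = 1·2 + 1
2 = 2·1 + 0
Back-substituting gives 14·14 ≡ 1 (mod 39).

14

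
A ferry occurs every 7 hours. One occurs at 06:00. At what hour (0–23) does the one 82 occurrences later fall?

4

82·7 = 574.
Dividing 574 by 24 gives quotient 23 and remainder 22.
(6 + 22) mod 24 = 4.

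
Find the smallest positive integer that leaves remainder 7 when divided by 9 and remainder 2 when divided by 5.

7

Since 5·2 ≡ 1 (mod 9), take x = 2 + 5·((7−2)·2 mod 9) = 2 + 5·1 = 7.
Check: 7 mod 9 = 7, 7 mod 5 = 2.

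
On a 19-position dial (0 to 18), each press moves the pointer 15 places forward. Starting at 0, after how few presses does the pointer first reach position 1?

14

The inverse of 15 mod 19 is 14 (since 15·14 = 210 ≡ 1).
Multiplying both sides by 14: x ≡ 14·1 = 14 ≡ 14 (mod 19).
Check: 15·14 = 210 = 11·19 + 1.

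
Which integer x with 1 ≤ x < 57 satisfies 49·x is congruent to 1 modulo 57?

57 = 1·49 + 8
49 = 6·8 + 1
8 = 8·1 + 0
Back-substituting gives 49·7 ≡ 1 (mod 57).

7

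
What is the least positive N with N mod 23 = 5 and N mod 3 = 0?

Since 3·8 ≡ 1 (mod 23), take x = 0 + 3·((5−0)·8 mod 23) = 0 + 3·17 = 51.
Check: 51 mod 23 = 5, 51 mod 3 = 0.

51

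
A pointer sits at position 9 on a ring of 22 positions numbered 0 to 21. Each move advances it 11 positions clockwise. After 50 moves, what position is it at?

50·11 = 550.
550 − 25·22 = 0, so 550 ≡ 0 (mod 22).
(9 + 0) mod 22 = 9.

9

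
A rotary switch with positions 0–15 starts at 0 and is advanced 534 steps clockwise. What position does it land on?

6

534 mod 16 = 6 (since 33·16 = 528).
(0 + 6) mod 16 = 6.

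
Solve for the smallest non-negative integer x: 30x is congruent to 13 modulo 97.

The inverse of 30 mod 97 is 55 (since 30·55 = 1650 ≡ 1).
Multiplying both sides by 55: x ≡ 55·13 = 715 ≡ 36 (mod 97).
Check: 30·36 = 1080 = 11·97 + 13.

36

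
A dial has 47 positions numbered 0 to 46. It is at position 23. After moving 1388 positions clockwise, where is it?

1

1388 = 29·47 + 25, so 1388 mod 47 = 25.
(23 + 25) mod 47 = 1.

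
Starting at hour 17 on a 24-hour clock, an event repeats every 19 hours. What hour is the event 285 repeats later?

285·19 = 5415.
5415 − 225·24 = 15, so 5415 ≡ 15 (mod 24).
(17 + 15) mod 24 = 8.

8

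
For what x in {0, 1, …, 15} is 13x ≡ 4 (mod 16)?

4

13⁻¹ ≡ 5 (mod 16) because 13·5 = 65 = 4·16 + 1.
So x ≡ 5·4 = 20 ≡ 4 (mod 16).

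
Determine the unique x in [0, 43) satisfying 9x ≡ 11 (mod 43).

6

The inverse of 9 mod 43 is 24 (since 9·24 = 216 ≡ 1).
Multiplying both sides by 24: x ≡ 24·11 = 264 ≡ 6 (mod 43).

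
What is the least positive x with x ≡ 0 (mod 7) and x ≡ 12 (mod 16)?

x ≡ 0 (mod 7) gives x ∈ {0, 7, 14, 21, 28}.
The first of these with x mod 16 = 12 is 28.

28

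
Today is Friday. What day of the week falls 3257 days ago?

Wednesday

3257 = 465·7 + 2, so 3257 mod 7 = 2.
Friday − 2 days → Wednesday.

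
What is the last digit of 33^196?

1

Powers of 3 mod 10 repeat with period 4: 3, 9, 7, 1.
196 mod 4 = 0, so the last digit matches 3^4 = 1.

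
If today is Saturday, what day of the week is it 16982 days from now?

16982 − 2426·7 = 0, so 16982 ≡ 0 (mod 7).
Saturday + 0 days → Saturday.

Saturday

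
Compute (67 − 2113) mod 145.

129

2113 mod 145 = 83 (since 14·145 = 2030).
(67 − 83) mod 145 = 129.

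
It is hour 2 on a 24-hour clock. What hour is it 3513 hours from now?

3513 = 146·24 + 9, so 3513 mod 24 = 9.
(2 + 9) mod 24 = 11.

11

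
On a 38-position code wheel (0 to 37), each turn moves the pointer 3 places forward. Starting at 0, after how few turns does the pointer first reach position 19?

19

The inverse of 3 mod 38 is 13 (since 3·13 = 39 ≡ 1).
Multiplying both sides by 13: x ≡ 13·19 = 247 ≡ 19 (mod 38).
Check: 3·19 = 57 = 1·38 + 19.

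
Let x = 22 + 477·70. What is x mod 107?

28

477·70 = 33390.
Dividing 33390 by 107 gives quotient 312 and remainder 6.
(22 + 6) mod 107 = 28.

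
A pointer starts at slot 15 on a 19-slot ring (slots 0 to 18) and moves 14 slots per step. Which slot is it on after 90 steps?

2

90·14 = 1260.
1260 = 66·19 + 6, so 1260 mod 19 = 6.
(15 + 6) mod 19 = 2.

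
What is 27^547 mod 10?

Powers of 7 mod 10 repeat with period 4: 7, 9, 3, 1.
547 leaves remainder 3 on division by 4, so 27^547 ends in 3.

3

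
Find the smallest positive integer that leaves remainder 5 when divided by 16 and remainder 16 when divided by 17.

Since 17·1 ≡ 1 (mod 16), take x = 16 + 17·((5−16)·1 mod 16) = 16 + 17·5 = 101.
Check: 101 mod 16 = 5, 101 mod 17 = 16.

101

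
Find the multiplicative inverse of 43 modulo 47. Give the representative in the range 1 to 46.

35

47 = 1·43 + 4
43 = 10·4 + 3
4 = 1·3 + 1
3 = 3·1 + 0
Back-substituting gives 43·35 ≡ 1 (mod 47).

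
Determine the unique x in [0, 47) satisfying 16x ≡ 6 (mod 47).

18

The inverse of 16 mod 47 is 3 (since 16·3 = 48 ≡ 1).
So x ≡ 3·6 = 18 ≡ 18 (mod 47).
Check: 16·18 = 288 = 6·47 + 6.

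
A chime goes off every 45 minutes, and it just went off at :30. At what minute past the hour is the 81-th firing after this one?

15

81·45 = 3645.
3645 mod 60 = 45 (since 60·60 = 3600).
(30 + 45) mod 60 = 15.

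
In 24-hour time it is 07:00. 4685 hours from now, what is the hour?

Dividing 4685 by 24 gives quotient 195 and remainder 5.
(7 + 5) mod 24 = 12.

12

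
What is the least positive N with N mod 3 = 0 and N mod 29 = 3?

3

x ≡ 0 (mod 3) gives x ∈ {0, 3}.
The first of these with x mod 29 = 3 is 3.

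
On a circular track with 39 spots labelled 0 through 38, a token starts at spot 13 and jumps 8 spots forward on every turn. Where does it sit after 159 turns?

37

159·8 = 1272.
1272 = 32·39 + 24, so 1272 mod 39 = 24.
(13 + 24) mod 39 = 37.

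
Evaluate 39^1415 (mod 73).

47

Successive squares of 39 mod 73: 39^1≡39, 39^2≡61, 39^4≡71, 39^8≡4, 39^16≡16, 39^32≡37, 39^64≡55, 39^128≡32, 39^256≡2, 39^512≡4, 39^1024≡16.
1415 = 1 + 2 + 4 + 128 + 256 + 1024, so 39^1415 ≡ 39·61·71·32·2·16 ≡ 47 (mod 73).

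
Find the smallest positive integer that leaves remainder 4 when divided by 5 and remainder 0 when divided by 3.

x ≡ 0 (mod 3) gives x ∈ {0, 3, 6, 9}.
The first of these with x mod 5 = 4 is 9.

9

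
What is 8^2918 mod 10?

Last digits of 8^n: 8, 4, 2, 6 (period 4).
2918 mod 4 = 2, so the last digit matches 8^2 = 4.

4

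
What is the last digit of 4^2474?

The units digit of 4^n cycles with period 2: 4, 6, …
2474 leaves remainder 0 on division by 2, so 4^2474 ends in 6.

6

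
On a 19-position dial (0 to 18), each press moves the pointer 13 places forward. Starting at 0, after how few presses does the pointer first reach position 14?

4

13⁻¹ ≡ 3 (mod 19) because 13·3 = 39 = 2·19 + 1.
Multiplying both sides by 3: x ≡ 3·14 = 42 ≡ 4 (mod 19).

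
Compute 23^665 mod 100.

43

Square-and-reduce mod 100: 23^1≡23, 23^2≡29, 23^4≡41, 23^8≡81, 23^16≡61, 23^32≡21, 23^64≡41, 23^128≡81, 23^256≡61, 23^512≡21.
Since 665 = 1 + 8 + 16 + 128 + 512 in binary, 23^665 ≡ 23·81·61·81·21 ≡ 43 (mod 100).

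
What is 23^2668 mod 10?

The units digit of 23^n cycles with period 4: 3, 9, 7, 1, …
2668 mod 4 = 0, so the last digit matches 3^4 = 1.

1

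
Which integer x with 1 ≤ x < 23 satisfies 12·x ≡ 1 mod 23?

2

23 = 1·12 + 11
12 = 1·11 + 1
11 = 11·1 + 0
Back-substituting gives 12·2 ≡ 1 (mod 23).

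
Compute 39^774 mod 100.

By repeated squaring mod 100: 39^1≡39, 39^2≡21, 39^4≡41, 39^8≡81, 39^16≡61, 39^32≡21, 39^64≡41, 39^128≡81, 39^256≡61, 39^512≡21.
Since 774 = 2 + 4 + 256 + 512 in binary, 39^774 ≡ 21·41·61·21 ≡ 41 (mod 100).

41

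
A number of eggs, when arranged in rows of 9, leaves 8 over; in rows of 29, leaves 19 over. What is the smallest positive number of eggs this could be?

Since 29·5 ≡ 1 (mod 9), take x = 19 + 29·((8−19)·5 mod 9) = 19 + 29·8 = 251.
Check: 251 mod 9 = 8, 251 mod 29 = 19.

251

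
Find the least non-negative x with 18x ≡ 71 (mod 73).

8

The inverse of 18 mod 73 is 69 (since 18·69 = 1242 ≡ 1).
So x ≡ 69·71 = 4899 ≡ 8 (mod 73).
Check: 18·8 = 144 = 1·73 + 71.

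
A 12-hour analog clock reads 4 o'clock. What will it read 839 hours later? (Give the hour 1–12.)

3

839 mod 12 = 11 (since 69·12 = 828).
4 + 11 → 3 on a 12-hour dial.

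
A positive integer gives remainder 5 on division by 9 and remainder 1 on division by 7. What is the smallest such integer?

x ≡ 1 (mod 7) gives x ∈ {1, 8, 15, 22, 29, 36, 43, 50}.
The first of these with x mod 9 = 5 is 50.

50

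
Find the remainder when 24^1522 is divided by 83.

64

By repeated squaring mod 83: 24^1≡24, 24^2≡78, 24^4≡25, 24^8≡44, 24^16≡27, 24^32≡65, 24^64≡75, 24^128≡64, 24^256≡29, 24^512≡11, 24^1024≡38.
Since 1522 = 2 + 16 + 32 + 64 + 128 + 256 + 1024 in binary, 24^1522 ≡ 78·27·65·75·64·29·38 ≡ 64 (mod 83).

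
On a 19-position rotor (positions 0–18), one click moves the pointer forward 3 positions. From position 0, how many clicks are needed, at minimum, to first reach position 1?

13

19 = 6·3 + 1
3 = 3·1 + 0
Back-substituting gives 3·13 ≡ 1 (mod 19).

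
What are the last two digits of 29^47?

Square-and-reduce mod 100: 29^1≡29, 29^2≡41, 29^4≡81, 29^8≡61, 29^16≡21, 29^32≡41.
47 = 1 + 2 + 4 + 8 + 32, so 29^47 ≡ 29·41·81·61·41 ≡ 9 (mod 100).

09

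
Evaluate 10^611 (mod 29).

11

By repeated squaring mod 29: 10^1≡10, 10^2≡13, 10^4≡24, 10^8≡25, 10^16≡16, 10^32≡24, 10^64≡25, 10^128≡16, 10^256≡24, 10^512≡25.
Since 611 = 1 + 2 + 32 + 64 + 512 in binary, 10^611 ≡ 10·13·24·25·25 ≡ 11 (mod 29).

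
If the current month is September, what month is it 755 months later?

Dividing 755 by 12 gives quotient 62 and remainder 11.
September + 11 months → August.

August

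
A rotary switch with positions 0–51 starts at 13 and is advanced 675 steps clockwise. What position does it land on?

12

675 mod 52 = 51 (since 12·52 = 624).
(13 + 51) mod 52 = 12.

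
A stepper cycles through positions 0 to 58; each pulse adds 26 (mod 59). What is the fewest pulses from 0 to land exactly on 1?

26·25 = 650 = 11·59 + 1, so 26⁻¹ ≡ 25 (mod 59).

25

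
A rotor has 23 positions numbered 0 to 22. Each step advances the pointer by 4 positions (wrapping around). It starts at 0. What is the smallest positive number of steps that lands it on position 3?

4⁻¹ ≡ 6 (mod 23) because 4·6 = 24 = 1·23 + 1.
So x ≡ 6·3 = 18 ≡ 18 (mod 23).

18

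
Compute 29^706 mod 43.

25

Successive squares of 29 mod 43: 29^1≡29, 29^2≡24, 29^4≡17, 29^8≡31, 29^16≡15, 29^32≡10, 29^64≡14, 29^128≡24, 29^256≡17, 29^512≡31.
706 = 2 + 64 + 128 + 512, so 29^706 ≡ 24·14·24·31 ≡ 25 (mod 43).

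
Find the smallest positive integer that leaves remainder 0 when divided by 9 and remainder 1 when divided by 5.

Since 5·2 ≡ 1 (mod 9), take x = 1 + 5·((0−1)·2 mod 9) = 1 + 5·7 = 36.
Check: 36 mod 9 = 0, 36 mod 5 = 1.

36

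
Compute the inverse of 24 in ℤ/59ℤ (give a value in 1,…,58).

59 = 2·24 + 11
24 = 2·11 + 2
11 = 5·2 + 1
2 = 2·1 + 0
Back-substituting gives 24·32 ≡ 1 (mod 59).

32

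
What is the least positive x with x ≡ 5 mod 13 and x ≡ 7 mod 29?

239

x ≡ 5 (mod 13) gives x ∈ {5, 18, 31, 44, 57, 70, 83, 96, …}.
The first of these with x mod 29 = 7 is 239.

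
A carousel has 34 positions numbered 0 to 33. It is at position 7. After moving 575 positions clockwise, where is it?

575 − 16·34 = 31, so 575 ≡ 31 (mod 34).
(7 + 31) mod 34 = 4.

4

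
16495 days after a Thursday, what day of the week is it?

16495 mod 7 = 3 (since 2356·7 = 16492).
Thursday + 3 days → Sunday.

Sunday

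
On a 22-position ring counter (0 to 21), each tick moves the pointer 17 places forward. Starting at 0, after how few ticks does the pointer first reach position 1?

13

17⁻¹ ≡ 13 (mod 22) because 17·13 = 221 = 10·22 + 1.
So x ≡ 13·1 = 13 ≡ 13 (mod 22).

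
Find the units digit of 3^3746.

9

Last digits of 3^n: 3, 9, 7, 1 (period 4).
3746 leaves remainder 2 on division by 4, so 3^3746 ends in 9.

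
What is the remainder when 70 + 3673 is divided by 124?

3673 mod 124 = 77 (since 29·124 = 3596).
(70 + 77) mod 124 = 23.

23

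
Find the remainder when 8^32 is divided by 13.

1

By repeated squaring mod 13: 8^1≡8, 8^2≡12, 8^4≡1, 8^8≡1, 8^16≡1, 8^32≡1.
32 = 32, so 8^32 ≡ 1 ≡ 1 (mod 13).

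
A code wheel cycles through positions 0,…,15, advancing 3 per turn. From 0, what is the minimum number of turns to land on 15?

The inverse of 3 mod 16 is 11 (since 3·11 = 33 ≡ 1).
So x ≡ 11·15 = 165 ≡ 5 (mod 16).
Check: 3·5 = 15 = 0·16 + 15.

5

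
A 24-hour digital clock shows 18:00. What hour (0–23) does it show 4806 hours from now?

Dividing 4806 by 24 gives quotient 200 and remainder 6.
(18 + 6) mod 24 = 0.

0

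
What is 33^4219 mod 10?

Powers of 3 mod 10 repeat with period 4: 3, 9, 7, 1.
4219 mod 4 = 3, so the last digit matches 3^3 = 7.

7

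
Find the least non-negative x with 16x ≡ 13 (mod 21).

10

The inverse of 16 mod 21 is 4 (since 16·4 = 64 ≡ 1).
Multiplying both sides by 4: x ≡ 4·13 = 52 ≡ 10 (mod 21).
Check: 16·10 = 160 = 7·21 + 13.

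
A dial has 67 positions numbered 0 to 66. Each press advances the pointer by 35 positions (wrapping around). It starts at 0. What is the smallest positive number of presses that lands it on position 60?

40

35⁻¹ ≡ 23 (mod 67) because 35·23 = 805 = 12·67 + 1.
Multiplying both sides by 23: x ≡ 23·60 = 1380 ≡ 40 (mod 67).
Check: 35·40 = 1400 = 20·67 + 60.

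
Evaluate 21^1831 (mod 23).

By repeated squaring mod 23: 21^1≡21, 21^2≡4, 21^4≡16, 21^8≡3, 21^16≡9, 21^32≡12, 21^64≡6, 21^128≡13, 21^256≡8, 21^512≡18, 21^1024≡2.
1831 = 1 + 2 + 4 + 32 + 256 + 512 + 1024, so 21^1831 ≡ 21·4·16·12·8·18·2 ≡ 14 (mod 23).

14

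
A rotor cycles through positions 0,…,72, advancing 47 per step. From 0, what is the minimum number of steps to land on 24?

The inverse of 47 mod 73 is 14 (since 47·14 = 658 ≡ 1).
Multiplying both sides by 14: x ≡ 14·24 = 336 ≡ 44 (mod 73).
Check: 47·44 = 2068 = 28·73 + 24.

44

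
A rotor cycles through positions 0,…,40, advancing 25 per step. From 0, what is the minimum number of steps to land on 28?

25⁻¹ ≡ 23 (mod 41) because 25·23 = 575 = 14·41 + 1.
So x ≡ 23·28 = 644 ≡ 29 (mod 41).

29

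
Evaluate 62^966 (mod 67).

By repeated squaring mod 67: 62^1≡62, 62^2≡25, 62^4≡22, 62^8≡15, 62^16≡24, 62^32≡40, 62^64≡59, 62^128≡64, 62^256≡9, 62^512≡14.
966 = 2 + 4 + 64 + 128 + 256 + 512, so 62^966 ≡ 25·22·59·64·9·14 ≡ 59 (mod 67).

59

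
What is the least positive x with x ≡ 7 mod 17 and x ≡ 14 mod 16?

x ≡ 14 (mod 16) gives x ∈ {14, 30, 46, 62, 78, 94, 110, 126}.
The first of these with x mod 17 = 7 is 126.

126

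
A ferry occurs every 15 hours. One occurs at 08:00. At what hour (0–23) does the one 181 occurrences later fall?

11

181·15 = 2715.
2715 mod 24 = 3 (since 113·24 = 2712).
(8 + 3) mod 24 = 11.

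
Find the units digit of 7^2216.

1

Last digits of 7^n: 7, 9, 3, 1 (period 4).
2216 leaves remainder 0 on division by 4, so 7^2216 ends in 1.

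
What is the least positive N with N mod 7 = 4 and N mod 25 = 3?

53

Since 25·2 ≡ 1 (mod 7), take x = 3 + 25·((4−3)·2 mod 7) = 3 + 25·2 = 53.
Check: 53 mod 7 = 4, 53 mod 25 = 3.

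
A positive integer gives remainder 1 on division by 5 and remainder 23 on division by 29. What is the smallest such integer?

x ≡ 1 (mod 5) gives x ∈ {1, 6, 11, 16, 21, 26, 31, 36, …}.
The first of these with x mod 29 = 23 is 81.

81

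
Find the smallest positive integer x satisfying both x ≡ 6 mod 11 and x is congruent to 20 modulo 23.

204

x ≡ 6 (mod 11) gives x ∈ {6, 17, 28, 39, 50, 61, 72, 83, …}.
The first of these with x mod 23 = 20 is 204.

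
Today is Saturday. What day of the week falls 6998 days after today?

Thursday

6998 mod 7 = 5 (since 999·7 = 6993).
Saturday + 5 days → Thursday.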